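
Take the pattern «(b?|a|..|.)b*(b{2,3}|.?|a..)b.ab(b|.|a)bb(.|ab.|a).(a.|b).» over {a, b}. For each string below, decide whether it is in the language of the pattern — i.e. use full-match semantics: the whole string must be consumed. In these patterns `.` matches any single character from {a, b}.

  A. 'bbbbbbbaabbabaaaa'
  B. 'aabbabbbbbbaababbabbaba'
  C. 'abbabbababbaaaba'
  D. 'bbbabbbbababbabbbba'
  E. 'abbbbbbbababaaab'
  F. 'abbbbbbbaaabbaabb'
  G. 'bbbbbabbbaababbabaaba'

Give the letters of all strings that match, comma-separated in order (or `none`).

A → no match
B → no match
C → match
D → match
E → no match
F → no match
G → match

C, D, G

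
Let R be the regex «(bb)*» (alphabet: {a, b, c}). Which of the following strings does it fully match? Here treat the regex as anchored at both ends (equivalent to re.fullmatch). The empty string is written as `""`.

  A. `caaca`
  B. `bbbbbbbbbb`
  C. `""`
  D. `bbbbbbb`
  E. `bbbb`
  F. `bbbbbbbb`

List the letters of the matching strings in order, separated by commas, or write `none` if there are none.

A → no match
B → match
C → match
D → no match
E → match
F → match

B, C, E, F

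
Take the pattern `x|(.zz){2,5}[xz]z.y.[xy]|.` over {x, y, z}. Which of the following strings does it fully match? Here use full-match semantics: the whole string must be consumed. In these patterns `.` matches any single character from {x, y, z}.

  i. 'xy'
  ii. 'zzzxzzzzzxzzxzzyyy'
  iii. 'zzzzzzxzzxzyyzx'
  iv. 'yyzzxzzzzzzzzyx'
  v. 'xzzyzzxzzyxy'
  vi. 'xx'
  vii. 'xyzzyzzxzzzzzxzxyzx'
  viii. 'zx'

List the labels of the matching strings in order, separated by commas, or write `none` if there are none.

i. 'xy' → no match
ii → match
iii → match
iv → no match
v. 'xzzyzzxzzyxy' → match
vi. 'xx' → no match
vii → no match
viii. 'zx' → no match

ii, iii, v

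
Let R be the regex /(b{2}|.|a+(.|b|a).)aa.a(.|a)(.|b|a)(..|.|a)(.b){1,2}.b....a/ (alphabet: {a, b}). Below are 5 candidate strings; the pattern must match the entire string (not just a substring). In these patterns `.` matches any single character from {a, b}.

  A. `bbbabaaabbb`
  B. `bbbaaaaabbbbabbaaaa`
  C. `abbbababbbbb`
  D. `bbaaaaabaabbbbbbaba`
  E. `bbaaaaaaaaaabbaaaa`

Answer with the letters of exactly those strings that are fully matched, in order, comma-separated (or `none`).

A → no match — must end with `a`
B → no match
C → no match — must end with `a`
D → match
E → no match

D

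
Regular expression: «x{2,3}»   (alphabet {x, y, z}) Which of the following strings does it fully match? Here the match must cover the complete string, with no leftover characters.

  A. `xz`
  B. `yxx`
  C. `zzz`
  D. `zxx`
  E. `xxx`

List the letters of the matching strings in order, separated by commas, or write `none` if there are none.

A → no match — must end with `x`
B → no match — must start with `x`
C → no match — must start with `x`
D → no match — must start with `x`
E → match

E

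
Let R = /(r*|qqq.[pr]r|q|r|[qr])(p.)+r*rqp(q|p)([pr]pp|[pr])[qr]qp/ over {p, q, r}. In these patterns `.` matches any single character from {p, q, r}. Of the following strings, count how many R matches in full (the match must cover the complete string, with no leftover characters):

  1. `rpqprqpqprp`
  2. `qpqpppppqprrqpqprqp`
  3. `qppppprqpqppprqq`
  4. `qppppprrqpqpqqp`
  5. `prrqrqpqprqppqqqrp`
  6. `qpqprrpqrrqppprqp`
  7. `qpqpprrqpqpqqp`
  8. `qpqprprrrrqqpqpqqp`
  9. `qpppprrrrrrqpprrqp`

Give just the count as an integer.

4

1 → no match — must end with `qp`
2 → match
3 → no match — must end with `qp`
4 → match
5 → no match — must end with `qp`
6 → no match
7 → match
8 → no match
9 → match
Total matched: 4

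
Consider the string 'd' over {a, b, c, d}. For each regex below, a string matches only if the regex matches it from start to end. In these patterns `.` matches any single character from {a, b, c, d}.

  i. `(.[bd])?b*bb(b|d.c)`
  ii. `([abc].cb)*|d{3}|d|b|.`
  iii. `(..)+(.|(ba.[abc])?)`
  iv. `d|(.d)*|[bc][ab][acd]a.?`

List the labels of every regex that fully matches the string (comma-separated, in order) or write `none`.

ii, iv

i → no match
ii → match
iii → no match
iv → match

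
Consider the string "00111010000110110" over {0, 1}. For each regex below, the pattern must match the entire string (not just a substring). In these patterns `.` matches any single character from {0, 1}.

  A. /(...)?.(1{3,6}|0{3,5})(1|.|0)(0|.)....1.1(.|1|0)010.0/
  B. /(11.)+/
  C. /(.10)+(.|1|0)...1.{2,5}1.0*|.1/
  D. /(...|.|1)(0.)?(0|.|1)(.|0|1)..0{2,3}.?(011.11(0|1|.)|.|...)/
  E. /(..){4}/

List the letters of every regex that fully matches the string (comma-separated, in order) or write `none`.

D

A → no match
B → no match — must start with "11"
C → no match
D → match
E → no match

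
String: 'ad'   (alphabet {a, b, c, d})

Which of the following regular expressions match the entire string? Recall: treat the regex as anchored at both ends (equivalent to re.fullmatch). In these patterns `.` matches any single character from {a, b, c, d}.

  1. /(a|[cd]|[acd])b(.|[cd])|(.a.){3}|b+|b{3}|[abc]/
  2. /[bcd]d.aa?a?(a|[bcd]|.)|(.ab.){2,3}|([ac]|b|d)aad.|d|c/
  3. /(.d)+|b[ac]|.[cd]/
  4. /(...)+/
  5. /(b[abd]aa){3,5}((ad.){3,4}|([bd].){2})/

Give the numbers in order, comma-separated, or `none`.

3

1 → no match
2 → no match
3 → match
4 → no match
5 → no match — must start with 'b'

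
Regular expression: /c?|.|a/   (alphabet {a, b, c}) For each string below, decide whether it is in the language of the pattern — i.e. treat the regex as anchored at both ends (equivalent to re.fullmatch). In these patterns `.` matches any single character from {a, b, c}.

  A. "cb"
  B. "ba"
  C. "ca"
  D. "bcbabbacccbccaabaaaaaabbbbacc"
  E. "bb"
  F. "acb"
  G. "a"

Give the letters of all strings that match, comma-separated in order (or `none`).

A → no match
B → no match
C → no match
D → no match
E → no match
F → no match
G → match

G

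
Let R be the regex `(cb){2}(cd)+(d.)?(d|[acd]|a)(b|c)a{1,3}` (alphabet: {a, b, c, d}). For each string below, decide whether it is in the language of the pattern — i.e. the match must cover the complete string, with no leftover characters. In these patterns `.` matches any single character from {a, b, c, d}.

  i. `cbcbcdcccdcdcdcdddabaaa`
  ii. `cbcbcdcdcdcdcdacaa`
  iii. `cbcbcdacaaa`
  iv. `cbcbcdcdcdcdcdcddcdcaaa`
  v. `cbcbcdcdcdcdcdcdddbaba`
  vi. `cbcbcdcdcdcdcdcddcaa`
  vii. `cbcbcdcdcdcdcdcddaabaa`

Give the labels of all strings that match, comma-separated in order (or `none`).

i → no match
ii → match
iii → match
iv → match
v → no match
vi → match
vii → match

ii, iii, iv, vi, vii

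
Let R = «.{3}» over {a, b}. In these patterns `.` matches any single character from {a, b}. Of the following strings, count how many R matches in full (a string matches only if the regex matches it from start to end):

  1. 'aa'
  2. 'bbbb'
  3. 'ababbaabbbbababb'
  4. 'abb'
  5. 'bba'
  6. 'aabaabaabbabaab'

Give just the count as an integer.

1 → no match
2 → no match
3 → no match
4 → match
5 → match
6 → no match
Total matched: 2

2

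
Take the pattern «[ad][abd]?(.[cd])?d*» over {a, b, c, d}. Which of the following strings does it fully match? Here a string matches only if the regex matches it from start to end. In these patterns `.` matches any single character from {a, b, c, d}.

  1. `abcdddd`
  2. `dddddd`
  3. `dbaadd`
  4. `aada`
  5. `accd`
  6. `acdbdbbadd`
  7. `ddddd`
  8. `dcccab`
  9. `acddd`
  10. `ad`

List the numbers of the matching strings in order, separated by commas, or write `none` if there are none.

1, 2, 5, 7, 9, 10

1 → match
2 → match
3 → no match
4 → no match
5 → match
6 → no match
7 → match
8 → no match
9 → match
10 → match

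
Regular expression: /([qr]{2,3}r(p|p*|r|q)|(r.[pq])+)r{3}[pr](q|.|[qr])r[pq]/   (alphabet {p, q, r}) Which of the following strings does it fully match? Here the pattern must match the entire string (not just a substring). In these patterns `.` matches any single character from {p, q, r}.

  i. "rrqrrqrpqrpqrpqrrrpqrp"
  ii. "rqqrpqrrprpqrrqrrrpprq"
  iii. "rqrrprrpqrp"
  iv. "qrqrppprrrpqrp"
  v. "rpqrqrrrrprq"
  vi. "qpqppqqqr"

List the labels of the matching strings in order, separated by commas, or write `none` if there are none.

i → match
ii → match
iii → no match
iv → match
v → no match
vi → no match

i, ii, iv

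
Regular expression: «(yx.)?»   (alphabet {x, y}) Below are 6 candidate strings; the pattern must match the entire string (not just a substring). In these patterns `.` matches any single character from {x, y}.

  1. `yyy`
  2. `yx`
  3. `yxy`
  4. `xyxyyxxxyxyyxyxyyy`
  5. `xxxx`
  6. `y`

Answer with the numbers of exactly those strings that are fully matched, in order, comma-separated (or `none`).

3

1. `yyy` → no match
2. `yx` → no match
3. `yxy` → match
4 → no match
5. `xxxx` → no match
6. `y` → no match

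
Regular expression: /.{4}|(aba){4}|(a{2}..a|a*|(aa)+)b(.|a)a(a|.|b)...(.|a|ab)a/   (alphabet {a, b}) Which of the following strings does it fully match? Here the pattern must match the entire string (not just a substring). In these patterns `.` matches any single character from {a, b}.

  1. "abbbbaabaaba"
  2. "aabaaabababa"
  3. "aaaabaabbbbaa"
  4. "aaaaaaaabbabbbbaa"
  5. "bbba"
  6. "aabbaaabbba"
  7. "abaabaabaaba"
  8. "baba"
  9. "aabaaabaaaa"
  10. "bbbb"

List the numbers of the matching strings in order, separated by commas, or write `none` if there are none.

1 → no match
2 → match
3 → match
4 → match
5 → match
6 → match
7 → match
8 → match
9 → match
10 → match

2, 3, 4, 5, 6, 7, 8, 9, 10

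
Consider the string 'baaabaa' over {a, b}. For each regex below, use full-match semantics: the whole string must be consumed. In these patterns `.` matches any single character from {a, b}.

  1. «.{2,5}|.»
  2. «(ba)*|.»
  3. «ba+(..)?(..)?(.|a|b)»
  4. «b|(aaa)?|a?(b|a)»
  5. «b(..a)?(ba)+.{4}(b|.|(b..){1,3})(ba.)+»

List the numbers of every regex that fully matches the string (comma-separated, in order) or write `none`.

3

1 → no match
2 → no match
3 → match
4 → no match
5 → no match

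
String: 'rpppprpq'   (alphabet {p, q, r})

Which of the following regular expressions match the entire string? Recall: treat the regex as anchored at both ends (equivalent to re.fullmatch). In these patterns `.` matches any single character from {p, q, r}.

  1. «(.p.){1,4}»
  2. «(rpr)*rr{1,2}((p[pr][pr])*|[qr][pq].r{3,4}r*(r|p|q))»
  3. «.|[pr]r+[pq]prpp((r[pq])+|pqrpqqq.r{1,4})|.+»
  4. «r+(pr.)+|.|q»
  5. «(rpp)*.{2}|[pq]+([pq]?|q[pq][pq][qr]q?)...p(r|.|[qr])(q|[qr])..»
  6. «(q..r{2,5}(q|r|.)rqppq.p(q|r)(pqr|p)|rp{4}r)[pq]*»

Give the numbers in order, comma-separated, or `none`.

1 → no match
2 → no match
3 → match
4 → no match
5 → no match
6 → match

3, 6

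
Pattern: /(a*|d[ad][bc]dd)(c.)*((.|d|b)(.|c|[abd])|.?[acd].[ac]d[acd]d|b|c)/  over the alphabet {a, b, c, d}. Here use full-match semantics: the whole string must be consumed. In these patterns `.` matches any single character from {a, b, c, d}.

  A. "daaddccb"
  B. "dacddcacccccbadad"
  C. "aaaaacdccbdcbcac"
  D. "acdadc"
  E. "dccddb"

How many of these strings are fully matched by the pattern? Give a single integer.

1

A. "daaddccb" → no match
B → match
C → no match
D. "acdadc" → no match
E. "dccddb" → no match
Total matched: 1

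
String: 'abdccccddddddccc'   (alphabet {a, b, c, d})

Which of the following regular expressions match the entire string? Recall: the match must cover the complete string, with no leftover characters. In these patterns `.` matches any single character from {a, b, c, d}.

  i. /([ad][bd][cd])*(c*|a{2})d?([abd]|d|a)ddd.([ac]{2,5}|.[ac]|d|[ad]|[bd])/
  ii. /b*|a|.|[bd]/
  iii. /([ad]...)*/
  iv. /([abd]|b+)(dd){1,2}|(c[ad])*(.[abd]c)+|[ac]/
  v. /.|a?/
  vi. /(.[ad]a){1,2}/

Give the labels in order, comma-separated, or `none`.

i → match
ii → no match
iii → no match
iv → no match
v → no match
vi → no match — must end with 'a'

i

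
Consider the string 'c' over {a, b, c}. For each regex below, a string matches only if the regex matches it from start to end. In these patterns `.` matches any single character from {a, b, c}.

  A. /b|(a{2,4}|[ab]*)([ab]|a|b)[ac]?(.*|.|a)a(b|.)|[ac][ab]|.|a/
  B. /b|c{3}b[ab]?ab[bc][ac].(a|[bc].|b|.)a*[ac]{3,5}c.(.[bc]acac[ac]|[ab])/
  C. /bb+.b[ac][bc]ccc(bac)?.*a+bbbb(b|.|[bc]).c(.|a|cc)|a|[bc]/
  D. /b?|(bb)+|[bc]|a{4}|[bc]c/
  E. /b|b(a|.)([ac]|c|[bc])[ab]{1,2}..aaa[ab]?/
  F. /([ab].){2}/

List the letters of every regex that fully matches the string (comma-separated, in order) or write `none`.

A → match
B → no match
C → match
D → match
E → no match — must start with 'b'
F → no match

A, C, D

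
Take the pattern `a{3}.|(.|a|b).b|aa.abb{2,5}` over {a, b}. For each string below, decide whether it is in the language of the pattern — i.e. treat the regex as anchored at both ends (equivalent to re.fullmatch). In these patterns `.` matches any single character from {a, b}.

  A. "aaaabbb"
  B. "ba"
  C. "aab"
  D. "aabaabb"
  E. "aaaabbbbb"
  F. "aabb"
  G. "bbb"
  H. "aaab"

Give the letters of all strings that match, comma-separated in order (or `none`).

A → match
B → no match
C → match
D → no match
E → match
F → no match
G → match
H → match

A, C, E, G, H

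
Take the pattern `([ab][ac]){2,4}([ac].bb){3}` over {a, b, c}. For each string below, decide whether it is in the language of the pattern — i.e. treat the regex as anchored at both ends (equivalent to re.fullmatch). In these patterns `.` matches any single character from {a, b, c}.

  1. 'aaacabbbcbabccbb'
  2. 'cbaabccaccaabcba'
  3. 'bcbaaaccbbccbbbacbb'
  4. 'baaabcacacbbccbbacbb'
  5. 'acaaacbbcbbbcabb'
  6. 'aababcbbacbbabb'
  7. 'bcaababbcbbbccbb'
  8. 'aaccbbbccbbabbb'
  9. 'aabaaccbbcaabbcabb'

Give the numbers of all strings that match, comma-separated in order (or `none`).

1 → no match
2 → no match — must end with 'bb'
3 → no match
4 → match
5 → match
6 → no match
7 → no match
8 → no match
9 → no match

4, 5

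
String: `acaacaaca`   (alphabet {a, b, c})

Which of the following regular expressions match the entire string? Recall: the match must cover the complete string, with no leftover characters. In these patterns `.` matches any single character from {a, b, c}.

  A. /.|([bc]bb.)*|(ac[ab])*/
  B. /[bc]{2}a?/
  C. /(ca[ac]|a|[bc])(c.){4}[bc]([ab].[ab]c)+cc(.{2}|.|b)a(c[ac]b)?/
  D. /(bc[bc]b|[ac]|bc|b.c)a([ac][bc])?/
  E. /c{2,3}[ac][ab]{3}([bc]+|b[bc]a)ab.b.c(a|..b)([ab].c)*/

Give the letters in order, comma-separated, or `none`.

A

A → match
B → no match
C → no match
D → no match
E → no match — must start with `c`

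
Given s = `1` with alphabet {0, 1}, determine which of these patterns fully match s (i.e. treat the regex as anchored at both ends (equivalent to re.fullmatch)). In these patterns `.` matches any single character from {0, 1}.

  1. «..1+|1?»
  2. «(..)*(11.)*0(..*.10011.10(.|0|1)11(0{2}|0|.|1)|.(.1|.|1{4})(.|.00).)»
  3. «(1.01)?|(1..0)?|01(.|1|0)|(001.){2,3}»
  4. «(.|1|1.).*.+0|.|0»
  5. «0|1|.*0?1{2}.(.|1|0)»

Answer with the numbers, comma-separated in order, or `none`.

1, 4, 5

1 → match
2 → no match
3 → no match
4 → match
5 → match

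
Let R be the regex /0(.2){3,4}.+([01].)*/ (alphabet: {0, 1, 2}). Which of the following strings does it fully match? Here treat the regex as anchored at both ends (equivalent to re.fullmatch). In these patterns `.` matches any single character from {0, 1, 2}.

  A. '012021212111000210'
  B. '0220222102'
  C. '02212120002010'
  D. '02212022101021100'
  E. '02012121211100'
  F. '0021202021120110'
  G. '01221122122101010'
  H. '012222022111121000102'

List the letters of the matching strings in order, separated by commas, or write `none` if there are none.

A → match
B → match
C → match
D → match
E → no match
F → match
G → no match
H → no match

A, B, C, D, F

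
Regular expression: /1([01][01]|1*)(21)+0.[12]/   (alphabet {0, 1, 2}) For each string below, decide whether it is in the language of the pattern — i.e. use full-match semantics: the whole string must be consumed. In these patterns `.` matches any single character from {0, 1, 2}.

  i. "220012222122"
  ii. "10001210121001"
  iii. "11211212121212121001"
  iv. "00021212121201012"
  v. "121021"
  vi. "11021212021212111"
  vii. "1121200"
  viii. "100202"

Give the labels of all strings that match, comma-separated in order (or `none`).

i → no match — must start with "1"
ii → no match
iii → no match
iv → no match — must start with "1"
v → match
vi → no match
vii → no match
viii → no match

v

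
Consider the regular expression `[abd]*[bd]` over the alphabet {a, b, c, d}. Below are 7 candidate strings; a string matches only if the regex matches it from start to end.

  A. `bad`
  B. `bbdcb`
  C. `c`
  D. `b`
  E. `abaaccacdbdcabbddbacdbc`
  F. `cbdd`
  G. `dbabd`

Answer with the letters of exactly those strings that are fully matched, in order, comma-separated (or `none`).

A → match
B → no match
C → no match
D → match
E → no match
F → no match
G → match

A, D, G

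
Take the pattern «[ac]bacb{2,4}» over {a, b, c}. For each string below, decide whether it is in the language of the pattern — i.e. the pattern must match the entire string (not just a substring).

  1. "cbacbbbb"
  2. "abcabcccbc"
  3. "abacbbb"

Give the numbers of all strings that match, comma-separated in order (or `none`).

1, 3

1 → match
2 → no match — must end with "b"
3 → match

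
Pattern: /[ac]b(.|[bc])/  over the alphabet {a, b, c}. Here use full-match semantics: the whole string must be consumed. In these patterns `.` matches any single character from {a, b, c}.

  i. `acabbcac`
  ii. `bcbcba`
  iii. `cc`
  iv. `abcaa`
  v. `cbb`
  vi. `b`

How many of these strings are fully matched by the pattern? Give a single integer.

1

i → no match
ii → no match
iii → no match
iv → no match
v → match
vi → no match
Total matched: 1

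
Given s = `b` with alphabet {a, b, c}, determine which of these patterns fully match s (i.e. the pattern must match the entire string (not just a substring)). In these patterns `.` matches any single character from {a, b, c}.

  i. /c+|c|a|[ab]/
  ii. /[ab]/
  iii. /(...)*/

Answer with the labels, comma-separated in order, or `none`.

i, ii

i → match
ii → match
iii → no match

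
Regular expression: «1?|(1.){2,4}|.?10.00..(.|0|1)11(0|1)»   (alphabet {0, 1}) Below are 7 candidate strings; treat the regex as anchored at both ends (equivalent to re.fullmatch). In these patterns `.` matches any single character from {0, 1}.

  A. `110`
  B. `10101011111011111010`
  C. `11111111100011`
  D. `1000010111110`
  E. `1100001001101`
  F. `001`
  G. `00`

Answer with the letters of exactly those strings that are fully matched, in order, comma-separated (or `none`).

A → no match
B → no match
C → no match
D → no match
E → no match
F → no match
G → no match

none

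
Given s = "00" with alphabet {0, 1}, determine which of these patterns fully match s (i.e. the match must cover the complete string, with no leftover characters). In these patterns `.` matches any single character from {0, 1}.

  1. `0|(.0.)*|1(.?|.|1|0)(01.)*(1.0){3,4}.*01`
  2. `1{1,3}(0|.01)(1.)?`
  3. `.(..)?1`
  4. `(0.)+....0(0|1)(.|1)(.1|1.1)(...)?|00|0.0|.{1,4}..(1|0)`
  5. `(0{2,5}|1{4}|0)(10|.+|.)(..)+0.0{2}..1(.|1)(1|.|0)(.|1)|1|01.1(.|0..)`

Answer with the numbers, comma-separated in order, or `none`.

1 → no match
2 → no match — must start with "1"
3 → no match — must end with "1"
4 → match
5 → no match

4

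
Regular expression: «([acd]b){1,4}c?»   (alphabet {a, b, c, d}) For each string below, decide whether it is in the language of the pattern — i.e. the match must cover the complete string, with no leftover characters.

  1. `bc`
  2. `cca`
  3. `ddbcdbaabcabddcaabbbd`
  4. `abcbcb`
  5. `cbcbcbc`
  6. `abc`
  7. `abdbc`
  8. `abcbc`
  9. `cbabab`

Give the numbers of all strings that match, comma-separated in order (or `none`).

1 → no match
2 → no match
3 → no match
4 → match
5 → match
6 → match
7 → match
8 → match
9 → match

4, 5, 6, 7, 8, 9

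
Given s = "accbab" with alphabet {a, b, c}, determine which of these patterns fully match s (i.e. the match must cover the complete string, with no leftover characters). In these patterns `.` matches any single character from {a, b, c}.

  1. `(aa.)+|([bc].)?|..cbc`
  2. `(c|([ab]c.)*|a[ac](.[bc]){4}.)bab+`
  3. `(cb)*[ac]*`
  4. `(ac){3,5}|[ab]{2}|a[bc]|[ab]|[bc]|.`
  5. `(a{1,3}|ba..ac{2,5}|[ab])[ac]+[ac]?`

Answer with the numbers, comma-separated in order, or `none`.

2

1 → no match
2 → match
3 → no match
4 → no match
5 → no match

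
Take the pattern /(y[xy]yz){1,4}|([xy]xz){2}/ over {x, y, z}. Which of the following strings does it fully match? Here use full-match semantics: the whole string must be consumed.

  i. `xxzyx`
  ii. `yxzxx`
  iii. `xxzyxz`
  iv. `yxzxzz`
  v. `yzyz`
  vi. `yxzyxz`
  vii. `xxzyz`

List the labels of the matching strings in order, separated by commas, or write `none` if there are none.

iii, vi

i → no match
ii → no match
iii → match
iv → no match
v → no match
vi → match
vii → no match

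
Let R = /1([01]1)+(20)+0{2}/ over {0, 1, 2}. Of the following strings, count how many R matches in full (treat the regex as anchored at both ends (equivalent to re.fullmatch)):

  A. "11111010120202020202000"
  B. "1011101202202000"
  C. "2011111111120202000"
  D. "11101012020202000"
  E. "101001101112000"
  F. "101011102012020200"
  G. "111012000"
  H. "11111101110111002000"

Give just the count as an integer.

3

A → match
B → no match
C → no match — must start with "1"
D → match
E → no match
F → no match
G → match
H → no match
Total matched: 3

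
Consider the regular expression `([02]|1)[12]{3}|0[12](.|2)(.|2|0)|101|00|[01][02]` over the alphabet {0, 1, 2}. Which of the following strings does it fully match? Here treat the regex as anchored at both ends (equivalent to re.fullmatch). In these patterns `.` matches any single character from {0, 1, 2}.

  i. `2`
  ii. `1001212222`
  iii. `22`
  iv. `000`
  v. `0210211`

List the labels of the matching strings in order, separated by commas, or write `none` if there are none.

i → no match
ii → no match
iii → no match
iv → no match
v → no match

none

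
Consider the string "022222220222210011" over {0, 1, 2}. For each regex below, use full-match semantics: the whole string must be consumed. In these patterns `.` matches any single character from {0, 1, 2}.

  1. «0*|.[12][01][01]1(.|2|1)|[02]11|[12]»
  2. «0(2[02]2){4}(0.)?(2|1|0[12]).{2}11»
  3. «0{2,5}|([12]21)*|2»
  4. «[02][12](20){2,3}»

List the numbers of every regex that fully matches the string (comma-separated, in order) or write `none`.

1 → no match
2 → match
3 → no match
4 → no match — must end with "20"

2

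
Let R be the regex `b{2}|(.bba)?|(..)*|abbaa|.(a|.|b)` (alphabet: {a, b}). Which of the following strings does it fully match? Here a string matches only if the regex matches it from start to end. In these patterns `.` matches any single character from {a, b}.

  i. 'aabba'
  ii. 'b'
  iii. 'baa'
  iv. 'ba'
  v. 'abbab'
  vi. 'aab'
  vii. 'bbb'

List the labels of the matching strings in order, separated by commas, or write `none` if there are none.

i → no match
ii → no match
iii → no match
iv → match
v → no match
vi → no match
vii → no match

iv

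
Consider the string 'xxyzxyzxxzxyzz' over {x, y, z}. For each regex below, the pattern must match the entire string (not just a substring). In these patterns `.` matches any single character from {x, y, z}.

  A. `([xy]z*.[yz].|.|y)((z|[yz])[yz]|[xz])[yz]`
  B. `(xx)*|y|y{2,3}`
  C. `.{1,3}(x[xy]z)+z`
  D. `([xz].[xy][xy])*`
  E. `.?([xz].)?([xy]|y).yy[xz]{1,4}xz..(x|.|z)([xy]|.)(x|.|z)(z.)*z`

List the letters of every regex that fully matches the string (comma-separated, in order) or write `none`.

C

A → no match
B → no match
C → match
D → no match
E → no match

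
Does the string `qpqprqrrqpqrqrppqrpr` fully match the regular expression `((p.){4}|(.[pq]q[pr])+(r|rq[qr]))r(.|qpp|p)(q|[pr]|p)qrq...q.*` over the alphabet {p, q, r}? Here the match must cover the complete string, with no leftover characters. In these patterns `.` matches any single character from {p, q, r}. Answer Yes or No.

Yes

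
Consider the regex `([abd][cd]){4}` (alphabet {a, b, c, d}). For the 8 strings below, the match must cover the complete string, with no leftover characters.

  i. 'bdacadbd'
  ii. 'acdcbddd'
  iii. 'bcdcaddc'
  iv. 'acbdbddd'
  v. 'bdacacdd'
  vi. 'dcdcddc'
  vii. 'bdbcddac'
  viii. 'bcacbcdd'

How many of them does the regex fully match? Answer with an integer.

i. 'bdacadbd' → match
ii. 'acdcbddd' → match
iii. 'bcdcaddc' → match
iv. 'acbdbddd' → match
v. 'bdacacdd' → match
vi. 'dcdcddc' → no match
vii. 'bdbcddac' → match
viii. 'bcacbcdd' → match
Total matched: 7

7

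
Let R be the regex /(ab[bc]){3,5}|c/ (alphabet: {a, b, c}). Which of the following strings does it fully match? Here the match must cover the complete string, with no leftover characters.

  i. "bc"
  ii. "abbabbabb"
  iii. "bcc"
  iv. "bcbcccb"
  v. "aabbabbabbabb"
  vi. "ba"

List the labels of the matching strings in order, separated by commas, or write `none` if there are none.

ii

i → no match
ii → match
iii → no match
iv → no match
v → no match
vi → no match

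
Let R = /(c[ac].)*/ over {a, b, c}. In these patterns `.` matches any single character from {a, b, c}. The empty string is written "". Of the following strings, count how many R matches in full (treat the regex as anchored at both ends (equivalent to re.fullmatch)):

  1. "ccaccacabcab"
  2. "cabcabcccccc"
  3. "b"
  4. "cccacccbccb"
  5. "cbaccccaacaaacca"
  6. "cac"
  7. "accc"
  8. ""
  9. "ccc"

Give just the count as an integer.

1 → match
2 → match
3 → no match
4 → no match
5 → no match
6 → match
7 → no match
8 → match
9 → match
Total matched: 5

5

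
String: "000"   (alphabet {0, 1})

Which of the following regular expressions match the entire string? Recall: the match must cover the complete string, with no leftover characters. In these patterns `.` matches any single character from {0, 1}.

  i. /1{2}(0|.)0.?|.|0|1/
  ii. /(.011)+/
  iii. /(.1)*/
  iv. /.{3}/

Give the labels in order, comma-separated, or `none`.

iv

i → no match
ii → no match — must end with "011"
iii → no match
iv → match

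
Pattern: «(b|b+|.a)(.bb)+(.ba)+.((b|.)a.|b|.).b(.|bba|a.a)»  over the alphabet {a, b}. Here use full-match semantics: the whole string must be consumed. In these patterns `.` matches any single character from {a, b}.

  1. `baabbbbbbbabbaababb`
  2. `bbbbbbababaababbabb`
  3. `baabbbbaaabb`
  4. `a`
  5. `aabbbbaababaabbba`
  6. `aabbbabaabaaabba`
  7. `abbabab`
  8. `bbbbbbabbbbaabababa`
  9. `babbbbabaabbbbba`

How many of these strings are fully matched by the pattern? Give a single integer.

1 → match
2 → no match
3 → no match
4 → no match
5 → no match
6 → match
7 → no match
8 → match
9 → match
Total matched: 4

4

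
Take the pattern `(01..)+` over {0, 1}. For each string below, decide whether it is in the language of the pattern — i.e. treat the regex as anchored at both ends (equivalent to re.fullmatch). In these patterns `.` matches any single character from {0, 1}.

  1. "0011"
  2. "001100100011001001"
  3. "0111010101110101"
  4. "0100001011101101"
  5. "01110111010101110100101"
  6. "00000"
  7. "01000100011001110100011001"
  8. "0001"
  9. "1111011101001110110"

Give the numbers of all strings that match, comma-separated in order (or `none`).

3

1 → no match — must start with "01"
2 → no match — must start with "01"
3 → match
4 → no match
5 → no match
6 → no match — must start with "01"
7 → no match
8 → no match — must start with "01"
9 → no match — must start with "01"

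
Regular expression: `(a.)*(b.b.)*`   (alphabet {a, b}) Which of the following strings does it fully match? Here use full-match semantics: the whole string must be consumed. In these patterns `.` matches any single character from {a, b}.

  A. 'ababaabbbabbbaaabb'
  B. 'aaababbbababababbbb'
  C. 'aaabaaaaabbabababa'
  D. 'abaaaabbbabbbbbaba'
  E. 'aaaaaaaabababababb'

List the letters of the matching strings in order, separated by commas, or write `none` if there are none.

A → no match
B → no match
C → match
D → match
E → no match

C, D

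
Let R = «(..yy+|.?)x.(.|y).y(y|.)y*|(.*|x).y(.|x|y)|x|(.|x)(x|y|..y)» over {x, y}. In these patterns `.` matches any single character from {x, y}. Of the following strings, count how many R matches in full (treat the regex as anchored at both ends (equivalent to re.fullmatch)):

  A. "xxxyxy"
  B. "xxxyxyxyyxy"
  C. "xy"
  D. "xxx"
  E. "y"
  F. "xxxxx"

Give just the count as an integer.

A → no match
B → no match
C → match
D → no match
E → no match
F → no match
Total matched: 1

1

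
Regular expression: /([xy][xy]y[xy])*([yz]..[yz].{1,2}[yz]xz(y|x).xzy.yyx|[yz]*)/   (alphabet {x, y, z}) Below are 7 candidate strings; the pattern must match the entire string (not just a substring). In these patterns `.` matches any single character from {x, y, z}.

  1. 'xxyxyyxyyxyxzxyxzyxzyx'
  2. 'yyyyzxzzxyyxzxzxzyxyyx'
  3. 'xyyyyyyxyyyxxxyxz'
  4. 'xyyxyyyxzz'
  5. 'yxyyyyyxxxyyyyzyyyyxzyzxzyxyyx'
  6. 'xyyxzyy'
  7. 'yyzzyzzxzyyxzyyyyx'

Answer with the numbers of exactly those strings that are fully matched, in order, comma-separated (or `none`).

2, 3, 4, 5, 6, 7

1 → no match
2 → match
3 → match
4 → match
5 → match
6 → match
7 → match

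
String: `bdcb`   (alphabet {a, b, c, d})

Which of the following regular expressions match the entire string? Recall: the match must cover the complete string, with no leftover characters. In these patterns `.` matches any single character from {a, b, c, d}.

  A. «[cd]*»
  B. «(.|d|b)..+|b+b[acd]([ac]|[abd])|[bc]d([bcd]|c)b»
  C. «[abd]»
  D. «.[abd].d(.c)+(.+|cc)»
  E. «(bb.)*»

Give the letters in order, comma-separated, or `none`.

B

A → no match
B → match
C → no match
D → no match
E → no match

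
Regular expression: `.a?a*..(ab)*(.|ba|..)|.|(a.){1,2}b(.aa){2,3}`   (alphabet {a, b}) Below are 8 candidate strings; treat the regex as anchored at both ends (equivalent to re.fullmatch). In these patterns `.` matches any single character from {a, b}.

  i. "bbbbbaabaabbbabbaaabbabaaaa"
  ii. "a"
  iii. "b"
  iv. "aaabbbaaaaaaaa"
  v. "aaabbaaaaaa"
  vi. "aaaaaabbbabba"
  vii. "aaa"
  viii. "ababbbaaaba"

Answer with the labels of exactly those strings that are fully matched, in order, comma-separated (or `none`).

i → no match
ii → match
iii → match
iv → match
v → match
vi → no match
vii → no match
viii → no match

ii, iii, iv, v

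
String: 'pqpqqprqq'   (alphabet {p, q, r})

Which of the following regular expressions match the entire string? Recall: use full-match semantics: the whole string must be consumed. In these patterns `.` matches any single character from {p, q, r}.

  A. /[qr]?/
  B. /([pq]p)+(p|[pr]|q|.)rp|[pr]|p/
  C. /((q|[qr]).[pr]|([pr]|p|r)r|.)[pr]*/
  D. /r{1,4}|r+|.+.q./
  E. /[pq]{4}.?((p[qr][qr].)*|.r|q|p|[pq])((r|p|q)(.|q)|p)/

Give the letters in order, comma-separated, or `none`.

D, E

A → no match
B → no match
C → no match
D → match
E → match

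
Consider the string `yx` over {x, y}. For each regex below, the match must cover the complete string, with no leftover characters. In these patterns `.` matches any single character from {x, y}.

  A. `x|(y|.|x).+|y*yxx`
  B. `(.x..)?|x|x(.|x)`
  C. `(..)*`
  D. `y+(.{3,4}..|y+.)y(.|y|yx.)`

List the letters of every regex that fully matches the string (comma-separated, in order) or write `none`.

A, C

A → match
B → no match
C → match
D → no match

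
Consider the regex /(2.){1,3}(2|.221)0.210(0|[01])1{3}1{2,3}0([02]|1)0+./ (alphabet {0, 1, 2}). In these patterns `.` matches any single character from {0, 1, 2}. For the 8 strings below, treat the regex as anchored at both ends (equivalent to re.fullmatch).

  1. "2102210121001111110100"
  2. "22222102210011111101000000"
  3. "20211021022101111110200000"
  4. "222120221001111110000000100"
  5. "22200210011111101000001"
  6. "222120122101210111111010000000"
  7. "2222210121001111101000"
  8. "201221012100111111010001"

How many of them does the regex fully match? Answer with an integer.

1 → match
2 → match
3 → no match
4 → no match
5 → match
6 → match
7 → match
8 → match
Total matched: 6

6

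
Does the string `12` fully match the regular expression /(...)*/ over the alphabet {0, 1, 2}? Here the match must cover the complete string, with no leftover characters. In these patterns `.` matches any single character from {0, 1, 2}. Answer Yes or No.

No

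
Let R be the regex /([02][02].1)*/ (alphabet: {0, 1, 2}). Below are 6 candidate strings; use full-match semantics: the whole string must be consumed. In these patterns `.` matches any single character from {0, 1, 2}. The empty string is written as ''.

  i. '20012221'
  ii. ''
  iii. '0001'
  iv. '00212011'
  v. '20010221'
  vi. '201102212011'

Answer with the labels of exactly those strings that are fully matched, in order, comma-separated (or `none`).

i, ii, iii, iv, v, vi

i → match
ii → match
iii → match
iv → match
v → match
vi → match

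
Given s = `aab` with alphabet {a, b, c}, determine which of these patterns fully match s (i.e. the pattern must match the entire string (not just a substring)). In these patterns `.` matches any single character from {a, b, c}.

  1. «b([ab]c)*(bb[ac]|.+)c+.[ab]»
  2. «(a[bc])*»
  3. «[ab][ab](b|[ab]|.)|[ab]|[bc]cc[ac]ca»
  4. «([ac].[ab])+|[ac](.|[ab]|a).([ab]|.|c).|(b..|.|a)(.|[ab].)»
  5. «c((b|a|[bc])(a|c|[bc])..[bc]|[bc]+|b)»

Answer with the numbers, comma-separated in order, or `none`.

1 → no match — must start with `b`
2 → no match
3 → match
4 → match
5 → no match — must start with `c`

3, 4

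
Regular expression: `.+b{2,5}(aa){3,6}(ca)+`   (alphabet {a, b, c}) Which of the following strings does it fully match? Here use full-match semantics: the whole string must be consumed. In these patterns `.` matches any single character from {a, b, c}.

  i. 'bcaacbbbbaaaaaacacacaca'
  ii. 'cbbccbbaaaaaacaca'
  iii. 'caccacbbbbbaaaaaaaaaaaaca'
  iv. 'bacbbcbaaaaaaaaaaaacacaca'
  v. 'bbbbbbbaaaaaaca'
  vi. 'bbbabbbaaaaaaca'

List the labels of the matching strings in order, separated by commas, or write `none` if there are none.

i → match
ii → match
iii → match
iv → no match
v → match
vi → match

i, ii, iii, v, vi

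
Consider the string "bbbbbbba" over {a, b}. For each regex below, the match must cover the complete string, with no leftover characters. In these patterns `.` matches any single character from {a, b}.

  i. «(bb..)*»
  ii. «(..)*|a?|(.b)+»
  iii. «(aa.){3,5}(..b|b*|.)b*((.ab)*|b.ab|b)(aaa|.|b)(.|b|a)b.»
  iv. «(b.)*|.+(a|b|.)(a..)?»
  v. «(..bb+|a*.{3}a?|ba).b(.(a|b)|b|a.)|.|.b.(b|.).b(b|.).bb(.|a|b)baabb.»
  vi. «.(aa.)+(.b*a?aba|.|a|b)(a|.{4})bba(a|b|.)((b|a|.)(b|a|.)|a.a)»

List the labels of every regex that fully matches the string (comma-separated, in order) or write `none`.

i, ii, iv, v

i → match
ii → match
iii → no match — must start with "aa"
iv → match
v → match
vi → no match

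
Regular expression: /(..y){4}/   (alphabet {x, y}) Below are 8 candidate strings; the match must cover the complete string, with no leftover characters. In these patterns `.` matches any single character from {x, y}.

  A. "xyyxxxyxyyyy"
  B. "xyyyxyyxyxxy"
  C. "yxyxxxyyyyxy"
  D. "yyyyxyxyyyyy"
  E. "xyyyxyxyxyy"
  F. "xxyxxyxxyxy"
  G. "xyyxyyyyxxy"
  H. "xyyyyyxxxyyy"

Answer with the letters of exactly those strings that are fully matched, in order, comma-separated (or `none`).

B, D

A. "xyyxxxyxyyyy" → no match
B. "xyyyxyyxyxxy" → match
C. "yxyxxxyyyyxy" → no match
D. "yyyyxyxyyyyy" → match
E. "xyyyxyxyxyy" → no match
F. "xxyxxyxxyxy" → no match
G. "xyyxyyyyxxy" → no match
H. "xyyyyyxxxyyy" → no match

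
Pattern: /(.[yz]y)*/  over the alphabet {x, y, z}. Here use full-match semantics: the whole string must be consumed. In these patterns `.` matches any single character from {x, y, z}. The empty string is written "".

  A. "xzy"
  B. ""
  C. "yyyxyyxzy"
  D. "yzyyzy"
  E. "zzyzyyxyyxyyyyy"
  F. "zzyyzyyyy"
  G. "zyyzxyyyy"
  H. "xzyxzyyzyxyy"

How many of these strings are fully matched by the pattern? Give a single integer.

7

A. "xzy" → match
B. "" → match
C. "yyyxyyxzy" → match
D. "yzyyzy" → match
E → match
F. "zzyyzyyyy" → match
G. "zyyzxyyyy" → no match
H. "xzyxzyyzyxyy" → match
Total matched: 7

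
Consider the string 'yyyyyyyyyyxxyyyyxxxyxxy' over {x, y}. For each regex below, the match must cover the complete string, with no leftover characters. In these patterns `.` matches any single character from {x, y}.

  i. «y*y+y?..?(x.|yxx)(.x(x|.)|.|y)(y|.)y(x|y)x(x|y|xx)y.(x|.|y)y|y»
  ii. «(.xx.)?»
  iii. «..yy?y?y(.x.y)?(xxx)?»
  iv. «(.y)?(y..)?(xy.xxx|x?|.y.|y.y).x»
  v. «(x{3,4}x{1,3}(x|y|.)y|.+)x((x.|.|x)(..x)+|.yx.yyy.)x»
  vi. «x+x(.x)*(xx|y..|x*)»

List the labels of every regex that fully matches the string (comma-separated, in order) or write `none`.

i

i → match
ii → no match
iii → no match
iv → no match — must end with 'x'
v → no match — must end with 'x'
vi → no match — must start with 'x'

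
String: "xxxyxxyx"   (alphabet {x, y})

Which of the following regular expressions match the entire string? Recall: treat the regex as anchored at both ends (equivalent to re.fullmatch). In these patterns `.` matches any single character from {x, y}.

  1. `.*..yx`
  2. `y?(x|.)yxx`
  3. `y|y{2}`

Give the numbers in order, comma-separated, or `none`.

1

1 → match
2 → no match — must end with "yxx"
3 → no match — must start with "y"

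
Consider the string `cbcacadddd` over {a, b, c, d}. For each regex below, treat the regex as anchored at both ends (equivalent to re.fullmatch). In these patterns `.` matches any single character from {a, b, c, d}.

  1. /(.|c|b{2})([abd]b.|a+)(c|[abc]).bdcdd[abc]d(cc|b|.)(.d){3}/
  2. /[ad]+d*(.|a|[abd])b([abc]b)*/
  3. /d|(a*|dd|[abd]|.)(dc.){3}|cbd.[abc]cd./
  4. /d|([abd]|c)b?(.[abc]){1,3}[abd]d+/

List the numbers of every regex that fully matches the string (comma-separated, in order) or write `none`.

1 → no match
2 → no match
3 → no match
4 → match

4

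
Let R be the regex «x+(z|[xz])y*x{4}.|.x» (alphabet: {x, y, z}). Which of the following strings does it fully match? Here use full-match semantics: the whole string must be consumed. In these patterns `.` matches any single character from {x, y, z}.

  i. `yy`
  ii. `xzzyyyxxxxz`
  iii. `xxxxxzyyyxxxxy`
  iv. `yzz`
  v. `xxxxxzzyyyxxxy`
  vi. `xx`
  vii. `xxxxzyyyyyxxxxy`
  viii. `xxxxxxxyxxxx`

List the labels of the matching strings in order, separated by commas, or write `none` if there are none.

i → no match
ii → no match
iii → match
iv → no match
v → no match
vi → match
vii → match
viii → no match

iii, vi, vii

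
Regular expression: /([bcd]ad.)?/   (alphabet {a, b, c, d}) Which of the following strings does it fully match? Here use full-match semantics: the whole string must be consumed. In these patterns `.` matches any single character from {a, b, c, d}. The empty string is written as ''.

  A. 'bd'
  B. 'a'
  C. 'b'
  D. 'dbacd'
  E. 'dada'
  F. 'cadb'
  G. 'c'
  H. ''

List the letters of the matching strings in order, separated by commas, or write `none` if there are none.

A → no match
B → no match
C → no match
D → no match
E → match
F → match
G → no match
H → match

E, F, H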